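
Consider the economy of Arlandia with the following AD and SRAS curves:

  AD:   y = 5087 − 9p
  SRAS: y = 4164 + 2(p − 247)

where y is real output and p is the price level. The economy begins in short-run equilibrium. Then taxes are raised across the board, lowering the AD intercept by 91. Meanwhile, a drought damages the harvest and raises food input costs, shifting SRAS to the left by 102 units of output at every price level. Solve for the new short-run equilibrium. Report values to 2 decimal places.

After both shocks: AD is y = 4996 − 9p and SRAS is y = 3568 + 2p.
Setting them equal: 1428 = 11p, so p = 129.82.
Substituting into AD, y = 3827.64.

p = 129.82, y = 3827.64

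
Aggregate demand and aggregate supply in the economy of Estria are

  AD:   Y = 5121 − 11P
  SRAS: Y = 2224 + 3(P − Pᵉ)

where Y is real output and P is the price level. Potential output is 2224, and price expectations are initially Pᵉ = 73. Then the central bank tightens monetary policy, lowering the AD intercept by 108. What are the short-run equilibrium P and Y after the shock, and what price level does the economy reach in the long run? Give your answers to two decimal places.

AD shifts left: new AD is Y = 5013 − 11P. With Pᵉ = 73, SRAS is Y = 2005 + 3P.
Short run: 5013 − 11P = 2005 + 3P gives 3008 = 14P, so P = 214.86 and Y = 5013 − 11P = 2649.57.
Y = 2649.57 is above potential 2224; expectations adjust and SRAS shifts left until Y = 2224.
Long run: on the new AD curve, 2224 = 5013 − 11P gives P = 253.55.

Short run: P = 214.86, Y = 2649.57. Long run: P = 253.55.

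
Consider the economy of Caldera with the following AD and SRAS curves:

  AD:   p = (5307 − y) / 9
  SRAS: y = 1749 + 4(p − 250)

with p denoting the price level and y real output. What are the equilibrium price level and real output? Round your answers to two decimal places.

p = 350.62, y = 2151.46

Write SRAS as y = 1749 + 4p − 1000 = 749 + 4p.
Rearrange AD to y = 5307 − 9p.
Set AD = SRAS: 5307 − 9p = 749 + 4p, so 4558 = 13p and p = 350.62.
Substituting into AD, y = 5307 − 9p = 2151.46.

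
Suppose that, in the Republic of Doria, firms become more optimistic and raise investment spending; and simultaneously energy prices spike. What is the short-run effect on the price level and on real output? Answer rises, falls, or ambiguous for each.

The first event is a positive demand shock: AD shifts right, which by itself pushes P up and Y up.
The second is an adverse supply shock: SRAS shifts left, which by itself pushes P up and Y down.
Both shocks push P up, so P rises. The two shocks push Y in opposite directions, so the effect on Y is ambiguous.

Price level: rises; output: ambiguous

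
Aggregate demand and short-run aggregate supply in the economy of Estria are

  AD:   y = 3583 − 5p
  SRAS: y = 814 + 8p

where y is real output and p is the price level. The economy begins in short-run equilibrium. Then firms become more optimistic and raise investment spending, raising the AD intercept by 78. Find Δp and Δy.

Δp = +6, Δy = +48

This is a positive demand shock: AD shifts right.
New AD: y = 3661 − 5p.
Set AD = SRAS: 3661 − 5p = 814 + 8p, so 2847 = 13p and p = 219.
y = 3661 − 5·219 = 2566.
Initially p = 213, y = 2518, so Δp = +6 and Δy = +48.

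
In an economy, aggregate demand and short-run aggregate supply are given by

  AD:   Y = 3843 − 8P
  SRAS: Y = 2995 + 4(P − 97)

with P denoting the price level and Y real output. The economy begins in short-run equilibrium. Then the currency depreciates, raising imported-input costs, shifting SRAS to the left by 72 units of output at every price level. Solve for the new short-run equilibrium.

This is a negative supply shock: SRAS shifts left.
New SRAS: Y = 2535 + 4P.
Set AD = SRAS: 3843 − 8P = 2535 + 4P, so 1308 = 12P and P = 109.
Y = 3843 − 8·109 = 2971.

P = 109, Y = 2971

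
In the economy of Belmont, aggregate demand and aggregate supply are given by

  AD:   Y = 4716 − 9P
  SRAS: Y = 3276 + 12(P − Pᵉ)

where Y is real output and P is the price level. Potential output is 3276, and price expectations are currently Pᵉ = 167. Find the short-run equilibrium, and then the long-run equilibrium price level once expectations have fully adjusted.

Short run: with Pᵉ = 167, SRAS is Y = 1272 + 12P. Setting AD = SRAS gives 3444 = 21P, so P = 164 and Y = 4716 − 9·164 = 3240.
Output 3240 is below potential 3276, so over time expected prices fall and SRAS shifts right until Y returns to 3276.
Long run: Y = 3276 on the AD curve gives 3276 = 4716 − 9P, so P = 160.

Short run: P = 164, Y = 3240. Long run: P = 160.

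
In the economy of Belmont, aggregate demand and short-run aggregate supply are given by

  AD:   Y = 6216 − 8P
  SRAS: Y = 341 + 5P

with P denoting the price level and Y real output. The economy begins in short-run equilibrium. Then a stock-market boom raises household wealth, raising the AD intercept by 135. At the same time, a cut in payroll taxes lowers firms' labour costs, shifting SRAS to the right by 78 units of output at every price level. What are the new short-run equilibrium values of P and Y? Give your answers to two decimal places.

After both shocks: AD is Y = 6351 − 8P and SRAS is Y = 419 + 5P.
Setting them equal: 5932 = 13P, so P = 456.31.
Substituting into AD, Y = 2700.54.

P = 456.31, Y = 2700.54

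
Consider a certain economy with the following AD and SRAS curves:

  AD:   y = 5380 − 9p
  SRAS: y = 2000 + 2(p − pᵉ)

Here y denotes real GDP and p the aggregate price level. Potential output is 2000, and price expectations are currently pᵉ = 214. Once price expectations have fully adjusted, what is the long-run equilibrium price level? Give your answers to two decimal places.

Long-run p = 375.56

Short run: with pᵉ = 214, SRAS is y = 1572 + 2p. Setting AD = SRAS gives 3808 = 11p, so p = 346.18 and y = 5380 − 9p = 2264.36.
Output 2264.36 is above potential 2000, so over time expected prices rise and SRAS shifts left until y returns to 2000.
Long run: y = 2000 on the AD curve gives 2000 = 5380 − 9p, so p = 375.56.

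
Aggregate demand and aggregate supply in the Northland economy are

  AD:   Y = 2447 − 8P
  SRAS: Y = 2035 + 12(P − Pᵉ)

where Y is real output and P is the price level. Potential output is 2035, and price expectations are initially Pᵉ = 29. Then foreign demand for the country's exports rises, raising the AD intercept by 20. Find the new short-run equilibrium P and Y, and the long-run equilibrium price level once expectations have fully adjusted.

Short run: P = 39, Y = 2155. Long run: P = 54.

AD shifts right: new AD is Y = 2467 − 8P. With Pᵉ = 29, SRAS is Y = 1687 + 12P.
Short run: 2467 − 8P = 1687 + 12P gives 780 = 20P, so P = 39 and Y = 2467 − 8·39 = 2155.
Y = 2155 is above potential 2035; expectations adjust and SRAS shifts left until Y = 2035.
Long run: on the new AD curve, 2035 = 2467 − 8P gives P = 54.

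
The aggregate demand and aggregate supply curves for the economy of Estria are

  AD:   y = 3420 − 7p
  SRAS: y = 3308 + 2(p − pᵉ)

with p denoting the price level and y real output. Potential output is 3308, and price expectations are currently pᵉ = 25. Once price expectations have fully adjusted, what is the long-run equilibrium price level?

Long-run p = 16

Short run: with pᵉ = 25, SRAS is y = 3258 + 2p. Setting AD = SRAS gives 162 = 9p, so p = 18 and y = 3420 − 7·18 = 3294.
Output 3294 is below potential 3308, so over time expected prices fall and SRAS shifts right until y returns to 3308.
Long run: y = 3308 on the AD curve gives 3308 = 3420 − 7p, so p = 16.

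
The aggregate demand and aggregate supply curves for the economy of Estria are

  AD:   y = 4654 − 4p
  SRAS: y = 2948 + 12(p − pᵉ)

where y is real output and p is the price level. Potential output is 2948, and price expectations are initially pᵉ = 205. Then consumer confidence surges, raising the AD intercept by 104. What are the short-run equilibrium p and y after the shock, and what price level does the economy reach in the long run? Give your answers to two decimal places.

Short run: p = 266.88, y = 3690.50. Long run: p = 452.50.

AD shifts right: new AD is y = 4758 − 4p. With pᵉ = 205, SRAS is y = 488 + 12p.
Short run: 4758 − 4p = 488 + 12p gives 4270 = 16p, so p = 266.88 and y = 4758 − 4p = 3690.50.
y = 3690.50 is above potential 2948; expectations adjust and SRAS shifts left until y = 2948.
Long run: on the new AD curve, 2948 = 4758 − 4p gives p = 452.50.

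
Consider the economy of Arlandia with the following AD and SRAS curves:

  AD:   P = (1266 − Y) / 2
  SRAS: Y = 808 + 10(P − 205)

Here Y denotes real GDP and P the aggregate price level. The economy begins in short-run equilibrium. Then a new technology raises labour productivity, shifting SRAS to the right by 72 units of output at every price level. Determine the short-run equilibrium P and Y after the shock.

This is a positive supply shock: SRAS shifts right.
New SRAS: Y = 10P − 1170.
Set AD = SRAS: 1266 − 2P = 10P − 1170, so 2436 = 12P and P = 203.
Y = 1266 − 2·203 = 860.

P = 203, Y = 860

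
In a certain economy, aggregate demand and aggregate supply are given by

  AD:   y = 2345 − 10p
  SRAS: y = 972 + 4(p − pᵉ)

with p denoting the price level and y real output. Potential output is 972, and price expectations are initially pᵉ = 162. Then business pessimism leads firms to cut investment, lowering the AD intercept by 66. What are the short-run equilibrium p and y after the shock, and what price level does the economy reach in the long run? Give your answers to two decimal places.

AD shifts left: new AD is y = 2279 − 10p. With pᵉ = 162, SRAS is y = 324 + 4p.
Short run: 2279 − 10p = 324 + 4p gives 1955 = 14p, so p = 139.64 and y = 2279 − 10p = 882.57.
y = 882.57 is below potential 972; expectations adjust and SRAS shifts right until y = 972.
Long run: on the new AD curve, 972 = 2279 − 10p gives p = 130.70.

Short run: p = 139.64, y = 882.57. Long run: p = 130.70.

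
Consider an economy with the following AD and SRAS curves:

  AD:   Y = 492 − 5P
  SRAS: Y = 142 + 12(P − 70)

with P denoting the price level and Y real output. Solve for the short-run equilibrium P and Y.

Write SRAS as Y = 142 + 12P − 840 = 12P − 698.
Set AD = SRAS: 492 − 5P = 12P − 698, so 1190 = 17P and P = 70.
Then Y = 492 − 5·70 = 142.

P = 70, Y = 142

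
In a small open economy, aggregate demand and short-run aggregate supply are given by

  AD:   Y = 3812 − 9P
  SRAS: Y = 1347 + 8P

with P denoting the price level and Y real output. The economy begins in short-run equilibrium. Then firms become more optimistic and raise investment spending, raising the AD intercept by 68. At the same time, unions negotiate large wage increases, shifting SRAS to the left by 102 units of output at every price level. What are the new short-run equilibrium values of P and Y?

P = 155, Y = 2485

After both shocks: AD is Y = 3880 − 9P and SRAS is Y = 1245 + 8P.
Setting them equal: 2635 = 17P, so P = 155.
Y = 3880 − 9·155 = 2485.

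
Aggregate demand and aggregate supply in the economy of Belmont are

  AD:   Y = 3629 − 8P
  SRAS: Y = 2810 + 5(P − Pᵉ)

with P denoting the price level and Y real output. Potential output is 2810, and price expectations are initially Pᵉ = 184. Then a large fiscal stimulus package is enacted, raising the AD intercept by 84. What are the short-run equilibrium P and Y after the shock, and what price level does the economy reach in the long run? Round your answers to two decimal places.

Short run: P = 140.23, Y = 2591.15. Long run: P = 112.88.

AD shifts right: new AD is Y = 3713 − 8P. With Pᵉ = 184, SRAS is Y = 1890 + 5P.
Short run: 3713 − 8P = 1890 + 5P gives 1823 = 13P, so P = 140.23 and Y = 3713 − 8P = 2591.15.
Y = 2591.15 is below potential 2810; expectations adjust and SRAS shifts right until Y = 2810.
Long run: on the new AD curve, 2810 = 3713 − 8P gives P = 112.88.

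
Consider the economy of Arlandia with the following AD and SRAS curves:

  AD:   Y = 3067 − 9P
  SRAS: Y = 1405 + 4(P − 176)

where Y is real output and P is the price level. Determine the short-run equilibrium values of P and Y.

Write SRAS as Y = 1405 + 4P − 704 = 701 + 4P.
Set AD = SRAS: 3067 − 9P = 701 + 4P, so 2366 = 13P and P = 182.
Then Y = 3067 − 9·182 = 1429.

P = 182, Y = 1429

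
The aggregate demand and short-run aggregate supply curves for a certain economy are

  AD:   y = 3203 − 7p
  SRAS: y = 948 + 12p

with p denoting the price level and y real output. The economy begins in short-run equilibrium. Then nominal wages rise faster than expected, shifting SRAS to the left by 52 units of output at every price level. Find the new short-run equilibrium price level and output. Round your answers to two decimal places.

p = 121.42, y = 2353.05

This is a negative supply shock: SRAS shifts left.
New SRAS: y = 896 + 12p.
Set AD = SRAS: 3203 − 7p = 896 + 12p, so 2307 = 19p and p = 121.42.
Substituting into AD, y = 2353.05.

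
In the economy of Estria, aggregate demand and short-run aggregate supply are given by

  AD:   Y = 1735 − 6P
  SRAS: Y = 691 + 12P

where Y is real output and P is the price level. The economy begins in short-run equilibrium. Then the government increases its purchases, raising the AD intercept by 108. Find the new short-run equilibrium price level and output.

P = 64, Y = 1459

This is a positive demand shock: AD shifts right.
New AD: Y = 1843 − 6P.
Set AD = SRAS: 1843 − 6P = 691 + 12P, so 1152 = 18P and P = 64.
Y = 1843 − 6·64 = 1459.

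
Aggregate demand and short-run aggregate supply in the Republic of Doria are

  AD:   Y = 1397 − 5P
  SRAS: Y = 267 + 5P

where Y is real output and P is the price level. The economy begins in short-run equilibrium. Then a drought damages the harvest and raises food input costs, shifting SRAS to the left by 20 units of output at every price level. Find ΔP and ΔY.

This is a negative supply shock: SRAS shifts left.
New SRAS: Y = 247 + 5P.
Set AD = SRAS: 1397 − 5P = 247 + 5P, so 1150 = 10P and P = 115.
Y = 1397 − 5·115 = 822.
Initially P = 113, Y = 832, so ΔP = +2 and ΔY = -10.

ΔP = +2, ΔY = -10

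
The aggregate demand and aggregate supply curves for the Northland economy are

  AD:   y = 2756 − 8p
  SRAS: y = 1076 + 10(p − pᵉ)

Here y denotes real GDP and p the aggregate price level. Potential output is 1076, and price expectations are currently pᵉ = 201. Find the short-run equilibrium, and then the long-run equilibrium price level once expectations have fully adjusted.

Short run: with pᵉ = 201, SRAS is y = 10p − 934. Setting AD = SRAS gives 3690 = 18p, so p = 205 and y = 2756 − 8·205 = 1116.
Output 1116 is above potential 1076, so over time expected prices rise and SRAS shifts left until y returns to 1076.
Long run: y = 1076 on the AD curve gives 1076 = 2756 − 8p, so p = 210.

Short run: p = 205, y = 1116. Long run: p = 210.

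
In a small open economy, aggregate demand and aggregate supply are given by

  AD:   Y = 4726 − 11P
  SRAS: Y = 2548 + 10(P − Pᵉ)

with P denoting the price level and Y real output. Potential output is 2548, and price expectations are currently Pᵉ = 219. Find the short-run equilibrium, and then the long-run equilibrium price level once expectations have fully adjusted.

Short run: P = 208, Y = 2438. Long run: P = 198.

Short run: with Pᵉ = 219, SRAS is Y = 358 + 10P. Setting AD = SRAS gives 4368 = 21P, so P = 208 and Y = 4726 − 11·208 = 2438.
Output 2438 is below potential 2548, so over time expected prices fall and SRAS shifts right until Y returns to 2548.
Long run: Y = 2548 on the AD curve gives 2548 = 4726 − 11P, so P = 198.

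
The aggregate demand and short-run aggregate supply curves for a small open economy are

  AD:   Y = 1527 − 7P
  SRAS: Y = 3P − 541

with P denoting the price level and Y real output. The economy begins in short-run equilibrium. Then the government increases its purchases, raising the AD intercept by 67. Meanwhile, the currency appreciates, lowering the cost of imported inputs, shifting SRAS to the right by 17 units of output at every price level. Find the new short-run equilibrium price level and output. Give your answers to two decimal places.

After both shocks: AD is Y = 1594 − 7P and SRAS is Y = 3P − 524.
Setting them equal: 2118 = 10P, so P = 211.80.
Substituting into AD, Y = 111.40.

P = 211.80, Y = 111.40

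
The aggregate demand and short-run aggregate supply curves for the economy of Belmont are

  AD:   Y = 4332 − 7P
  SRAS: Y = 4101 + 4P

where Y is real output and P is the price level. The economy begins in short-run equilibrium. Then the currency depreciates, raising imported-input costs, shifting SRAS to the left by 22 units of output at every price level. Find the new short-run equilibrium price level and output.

This is a negative supply shock: SRAS shifts left.
New SRAS: Y = 4079 + 4P.
Set AD = SRAS: 4332 − 7P = 4079 + 4P, so 253 = 11P and P = 23.
Y = 4332 − 7·23 = 4171.

P = 23, Y = 4171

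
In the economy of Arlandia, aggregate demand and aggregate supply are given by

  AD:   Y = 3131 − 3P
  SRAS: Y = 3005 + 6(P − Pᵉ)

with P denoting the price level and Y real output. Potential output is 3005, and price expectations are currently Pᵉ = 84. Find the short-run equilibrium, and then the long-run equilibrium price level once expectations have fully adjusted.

Short run: P = 70, Y = 2921. Long run: P = 42.

Short run: with Pᵉ = 84, SRAS is Y = 2501 + 6P. Setting AD = SRAS gives 630 = 9P, so P = 70 and Y = 3131 − 3·70 = 2921.
Output 2921 is below potential 3005, so over time expected prices fall and SRAS shifts right until Y returns to 3005.
Long run: Y = 3005 on the AD curve gives 3005 = 3131 − 3P, so P = 42.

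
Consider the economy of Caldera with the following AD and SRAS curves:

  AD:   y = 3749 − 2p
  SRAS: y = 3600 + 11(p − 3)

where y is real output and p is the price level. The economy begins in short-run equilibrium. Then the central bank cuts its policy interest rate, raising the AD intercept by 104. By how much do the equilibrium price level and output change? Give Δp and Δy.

This is a positive demand shock: AD shifts right.
New AD: y = 3853 − 2p.
SRAS can be written y = 3567 + 11p.
Set AD = SRAS: 3853 − 2p = 3567 + 11p, so 286 = 13p and p = 22.
y = 3853 − 2·22 = 3809.
Initially p = 14, y = 3721, so Δp = +8 and Δy = +88.

Δp = +8, Δy = +88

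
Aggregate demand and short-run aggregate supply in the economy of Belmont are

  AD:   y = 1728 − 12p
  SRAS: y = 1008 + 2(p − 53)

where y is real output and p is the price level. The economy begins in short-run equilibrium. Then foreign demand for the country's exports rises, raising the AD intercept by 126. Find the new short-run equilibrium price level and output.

This is a positive demand shock: AD shifts right.
New AD: y = 1854 − 12p.
SRAS can be written y = 902 + 2p.
Set AD = SRAS: 1854 − 12p = 902 + 2p, so 952 = 14p and p = 68.
y = 1854 − 12·68 = 1038.

p = 68, y = 1038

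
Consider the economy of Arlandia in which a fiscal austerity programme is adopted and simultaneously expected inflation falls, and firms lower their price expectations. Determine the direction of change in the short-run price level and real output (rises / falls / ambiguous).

Price level: falls; output: ambiguous

The first event is a negative demand shock: AD shifts left, which by itself pushes P down and Y down.
The second is a favourable supply shock: SRAS shifts right, which by itself pushes P down and Y up.
Both shocks push P down, so P falls. The two shocks push Y in opposite directions, so the effect on Y is ambiguous.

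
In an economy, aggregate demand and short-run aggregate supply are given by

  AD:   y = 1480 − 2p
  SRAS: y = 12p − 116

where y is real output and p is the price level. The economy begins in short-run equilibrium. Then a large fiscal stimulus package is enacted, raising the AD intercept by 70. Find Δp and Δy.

Δp = +5, Δy = +60

This is a positive demand shock: AD shifts right.
New AD: y = 1550 − 2p.
Set AD = SRAS: 1550 − 2p = 12p − 116, so 1666 = 14p and p = 119.
y = 1550 − 2·119 = 1312.
Initially p = 114, y = 1252, so Δp = +5 and Δy = +60.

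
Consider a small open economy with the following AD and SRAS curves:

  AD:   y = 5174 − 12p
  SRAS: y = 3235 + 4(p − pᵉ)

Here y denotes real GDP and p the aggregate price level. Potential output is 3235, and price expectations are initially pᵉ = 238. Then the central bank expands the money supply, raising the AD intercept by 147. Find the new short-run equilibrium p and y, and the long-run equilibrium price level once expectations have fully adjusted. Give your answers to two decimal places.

AD shifts right: new AD is y = 5321 − 12p. With pᵉ = 238, SRAS is y = 2283 + 4p.
Short run: 5321 − 12p = 2283 + 4p gives 3038 = 16p, so p = 189.88 and y = 5321 − 12p = 3042.50.
y = 3042.50 is below potential 3235; expectations adjust and SRAS shifts right until y = 3235.
Long run: on the new AD curve, 3235 = 5321 − 12p gives p = 173.83.

Short run: p = 189.88, y = 3042.50. Long run: p = 173.83.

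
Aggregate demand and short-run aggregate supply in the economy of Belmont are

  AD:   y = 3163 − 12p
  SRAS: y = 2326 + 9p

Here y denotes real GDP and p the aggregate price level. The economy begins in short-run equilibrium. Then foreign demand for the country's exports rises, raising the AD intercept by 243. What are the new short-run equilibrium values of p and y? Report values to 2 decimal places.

p = 51.43, y = 2788.86

This is a positive demand shock: AD shifts right.
New AD: y = 3406 − 12p.
Set AD = SRAS: 3406 − 12p = 2326 + 9p, so 1080 = 21p and p = 51.43.
Substituting into AD, y = 2788.86.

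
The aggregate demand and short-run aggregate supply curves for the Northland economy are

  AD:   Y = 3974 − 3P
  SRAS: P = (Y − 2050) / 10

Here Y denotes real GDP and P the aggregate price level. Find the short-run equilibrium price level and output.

P = 148, Y = 3530

Rearrange SRAS to Y = 2050 + 10P.
Set AD = SRAS: 3974 − 3P = 2050 + 10P, so 1924 = 13P and P = 148.
Then Y = 3974 − 3·148 = 3530.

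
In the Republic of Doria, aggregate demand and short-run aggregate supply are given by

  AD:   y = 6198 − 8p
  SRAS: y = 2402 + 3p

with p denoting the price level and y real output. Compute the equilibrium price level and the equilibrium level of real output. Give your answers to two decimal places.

p = 345.09, y = 3437.27

Set AD = SRAS: 6198 − 8p = 2402 + 3p, so 3796 = 11p and p = 345.09.
Substituting into AD, y = 6198 − 8p = 3437.27.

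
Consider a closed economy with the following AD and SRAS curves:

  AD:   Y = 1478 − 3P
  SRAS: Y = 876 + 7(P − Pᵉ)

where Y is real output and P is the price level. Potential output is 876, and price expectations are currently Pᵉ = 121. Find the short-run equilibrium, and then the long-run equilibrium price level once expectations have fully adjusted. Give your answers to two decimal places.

Short run: P = 144.90, Y = 1043.30. Long run: P = 200.67.

Short run: with Pᵉ = 121, SRAS is Y = 29 + 7P. Setting AD = SRAS gives 1449 = 10P, so P = 144.90 and Y = 1478 − 3P = 1043.30.
Output 1043.30 is above potential 876, so over time expected prices rise and SRAS shifts left until Y returns to 876.
Long run: Y = 876 on the AD curve gives 876 = 1478 − 3P, so P = 200.67.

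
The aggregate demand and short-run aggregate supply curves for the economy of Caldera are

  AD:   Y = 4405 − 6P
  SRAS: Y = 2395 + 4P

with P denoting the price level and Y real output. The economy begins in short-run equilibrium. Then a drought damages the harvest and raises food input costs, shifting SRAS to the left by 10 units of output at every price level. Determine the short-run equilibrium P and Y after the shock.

P = 202, Y = 3193

This is a negative supply shock: SRAS shifts left.
New SRAS: Y = 2385 + 4P.
Set AD = SRAS: 4405 − 6P = 2385 + 4P, so 2020 = 10P and P = 202.
Y = 4405 − 6·202 = 3193.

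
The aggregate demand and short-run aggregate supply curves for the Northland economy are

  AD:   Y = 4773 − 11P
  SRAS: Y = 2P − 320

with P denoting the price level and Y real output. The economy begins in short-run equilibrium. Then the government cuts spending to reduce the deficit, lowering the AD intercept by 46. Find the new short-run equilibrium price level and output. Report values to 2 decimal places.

P = 388.23, Y = 456.46

This is a negative demand shock: AD shifts left.
New AD: Y = 4727 − 11P.
Set AD = SRAS: 4727 − 11P = 2P − 320, so 5047 = 13P and P = 388.23.
Substituting into AD, Y = 456.46.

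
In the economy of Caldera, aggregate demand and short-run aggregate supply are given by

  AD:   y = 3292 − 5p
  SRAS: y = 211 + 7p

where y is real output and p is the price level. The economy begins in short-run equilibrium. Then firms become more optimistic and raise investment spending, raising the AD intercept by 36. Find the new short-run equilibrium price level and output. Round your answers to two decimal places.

p = 259.75, y = 2029.25

This is a positive demand shock: AD shifts right.
New AD: y = 3328 − 5p.
Set AD = SRAS: 3328 − 5p = 211 + 7p, so 3117 = 12p and p = 259.75.
Substituting into AD, y = 2029.25.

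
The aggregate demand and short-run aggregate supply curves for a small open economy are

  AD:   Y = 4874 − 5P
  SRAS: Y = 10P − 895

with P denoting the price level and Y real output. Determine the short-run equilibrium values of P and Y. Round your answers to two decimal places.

Set AD = SRAS: 4874 − 5P = 10P − 895, so 5769 = 15P and P = 384.60.
Substituting into AD, Y = 4874 − 5P = 2951.00.

P = 384.60, Y = 2951.00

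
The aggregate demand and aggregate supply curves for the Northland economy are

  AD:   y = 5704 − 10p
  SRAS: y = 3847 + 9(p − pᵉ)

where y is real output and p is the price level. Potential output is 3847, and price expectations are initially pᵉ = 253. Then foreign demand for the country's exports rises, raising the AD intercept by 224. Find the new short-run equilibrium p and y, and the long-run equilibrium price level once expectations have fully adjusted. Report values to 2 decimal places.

AD shifts right: new AD is y = 5928 − 10p. With pᵉ = 253, SRAS is y = 1570 + 9p.
Short run: 5928 − 10p = 1570 + 9p gives 4358 = 19p, so p = 229.37 and y = 5928 − 10p = 3634.32.
y = 3634.32 is below potential 3847; expectations adjust and SRAS shifts right until y = 3847.
Long run: on the new AD curve, 3847 = 5928 − 10p gives p = 208.10.

Short run: p = 229.37, y = 3634.32. Long run: p = 208.10.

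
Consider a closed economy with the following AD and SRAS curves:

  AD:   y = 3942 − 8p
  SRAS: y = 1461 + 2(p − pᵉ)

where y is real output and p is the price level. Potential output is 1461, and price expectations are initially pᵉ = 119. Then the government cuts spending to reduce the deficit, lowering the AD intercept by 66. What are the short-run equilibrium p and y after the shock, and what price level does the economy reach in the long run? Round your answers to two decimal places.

Short run: p = 265.30, y = 1753.60. Long run: p = 301.88.

AD shifts left: new AD is y = 3876 − 8p. With pᵉ = 119, SRAS is y = 1223 + 2p.
Short run: 3876 − 8p = 1223 + 2p gives 2653 = 10p, so p = 265.30 and y = 3876 − 8p = 1753.60.
y = 1753.60 is above potential 1461; expectations adjust and SRAS shifts left until y = 1461.
Long run: on the new AD curve, 1461 = 3876 − 8p gives p = 301.88.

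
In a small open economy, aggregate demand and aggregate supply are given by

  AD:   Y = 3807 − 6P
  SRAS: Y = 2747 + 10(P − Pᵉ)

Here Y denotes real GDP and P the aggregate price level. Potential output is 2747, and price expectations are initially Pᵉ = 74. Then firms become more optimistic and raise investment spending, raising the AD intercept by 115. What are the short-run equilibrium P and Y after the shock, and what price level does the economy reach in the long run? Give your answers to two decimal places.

Short run: P = 119.69, Y = 3203.88. Long run: P = 195.83.

AD shifts right: new AD is Y = 3922 − 6P. With Pᵉ = 74, SRAS is Y = 2007 + 10P.
Short run: 3922 − 6P = 2007 + 10P gives 1915 = 16P, so P = 119.69 and Y = 3922 − 6P = 3203.88.
Y = 3203.88 is above potential 2747; expectations adjust and SRAS shifts left until Y = 2747.
Long run: on the new AD curve, 2747 = 3922 − 6P gives P = 195.83.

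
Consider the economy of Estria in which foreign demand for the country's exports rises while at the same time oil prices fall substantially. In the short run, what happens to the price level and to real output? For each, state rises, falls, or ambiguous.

Price level: ambiguous; output: rises

The first event is a positive demand shock: AD shifts right, which by itself pushes P up and Y up.
The second is a favourable supply shock: SRAS shifts right, which by itself pushes P down and Y up.
The two shocks push P in opposite directions, so the effect on P is ambiguous. Both shocks push Y up, so Y rises.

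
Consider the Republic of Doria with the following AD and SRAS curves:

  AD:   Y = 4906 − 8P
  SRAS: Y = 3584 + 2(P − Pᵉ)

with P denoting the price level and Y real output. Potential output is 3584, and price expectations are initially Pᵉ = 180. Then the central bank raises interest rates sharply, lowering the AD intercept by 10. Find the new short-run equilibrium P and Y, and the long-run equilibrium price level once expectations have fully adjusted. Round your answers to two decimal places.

AD shifts left: new AD is Y = 4896 − 8P. With Pᵉ = 180, SRAS is Y = 3224 + 2P.
Short run: 4896 − 8P = 3224 + 2P gives 1672 = 10P, so P = 167.20 and Y = 4896 − 8P = 3558.40.
Y = 3558.40 is below potential 3584; expectations adjust and SRAS shifts right until Y = 3584.
Long run: on the new AD curve, 3584 = 4896 − 8P gives P = 164.00.

Short run: P = 167.20, Y = 3558.40. Long run: P = 164.00.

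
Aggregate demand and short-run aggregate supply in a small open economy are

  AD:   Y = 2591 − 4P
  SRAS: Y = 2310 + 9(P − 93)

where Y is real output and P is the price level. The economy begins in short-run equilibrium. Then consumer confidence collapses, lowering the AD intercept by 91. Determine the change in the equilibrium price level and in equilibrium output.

ΔP = -7, ΔY = -63

This is a negative demand shock: AD shifts left.
New AD: Y = 2500 − 4P.
SRAS can be written Y = 1473 + 9P.
Set AD = SRAS: 2500 − 4P = 1473 + 9P, so 1027 = 13P and P = 79.
Y = 2500 − 4·79 = 2184.
Initially P = 86, Y = 2247, so ΔP = -7 and ΔY = -63.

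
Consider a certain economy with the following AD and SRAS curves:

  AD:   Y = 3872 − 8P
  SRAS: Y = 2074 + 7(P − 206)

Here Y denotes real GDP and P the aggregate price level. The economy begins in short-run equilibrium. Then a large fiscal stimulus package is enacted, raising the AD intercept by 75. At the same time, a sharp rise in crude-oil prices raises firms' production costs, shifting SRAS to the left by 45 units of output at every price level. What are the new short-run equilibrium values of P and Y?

After both shocks: AD is Y = 3947 − 8P and SRAS is Y = 587 + 7P.
Setting them equal: 3360 = 15P, so P = 224.
Y = 3947 − 8·224 = 2155.

P = 224, Y = 2155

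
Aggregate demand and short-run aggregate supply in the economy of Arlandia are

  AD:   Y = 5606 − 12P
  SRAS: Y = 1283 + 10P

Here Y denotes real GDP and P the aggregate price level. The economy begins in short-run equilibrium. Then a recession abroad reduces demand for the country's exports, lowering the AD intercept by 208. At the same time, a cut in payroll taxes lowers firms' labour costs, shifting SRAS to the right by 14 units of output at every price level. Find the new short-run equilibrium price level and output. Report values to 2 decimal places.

After both shocks: AD is Y = 5398 − 12P and SRAS is Y = 1297 + 10P.
Setting them equal: 4101 = 22P, so P = 186.41.
Substituting into AD, Y = 3161.09.

P = 186.41, Y = 3161.09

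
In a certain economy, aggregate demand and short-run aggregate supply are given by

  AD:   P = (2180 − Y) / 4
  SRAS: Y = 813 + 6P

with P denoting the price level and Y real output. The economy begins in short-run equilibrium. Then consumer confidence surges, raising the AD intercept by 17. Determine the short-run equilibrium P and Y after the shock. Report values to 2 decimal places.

This is a positive demand shock: AD shifts right.
New AD: Y = 2197 − 4P.
Set AD = SRAS: 2197 − 4P = 813 + 6P, so 1384 = 10P and P = 138.40.
Substituting into AD, Y = 1643.40.

P = 138.40, Y = 1643.40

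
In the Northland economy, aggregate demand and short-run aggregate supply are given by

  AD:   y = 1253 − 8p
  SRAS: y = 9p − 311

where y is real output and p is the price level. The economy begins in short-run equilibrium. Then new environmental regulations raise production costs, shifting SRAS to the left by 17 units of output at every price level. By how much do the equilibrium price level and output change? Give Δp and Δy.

Δp = +1, Δy = -8

This is a negative supply shock: SRAS shifts left.
New SRAS: y = 9p − 328.
Set AD = SRAS: 1253 − 8p = 9p − 328, so 1581 = 17p and p = 93.
y = 1253 − 8·93 = 509.
Initially p = 92, y = 517, so Δp = +1 and Δy = -8.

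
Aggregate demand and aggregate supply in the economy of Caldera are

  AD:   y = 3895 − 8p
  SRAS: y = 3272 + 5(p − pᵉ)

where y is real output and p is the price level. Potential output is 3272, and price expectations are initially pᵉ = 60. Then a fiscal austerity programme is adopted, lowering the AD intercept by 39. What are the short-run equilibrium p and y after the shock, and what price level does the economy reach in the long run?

AD shifts left: new AD is y = 3856 − 8p. With pᵉ = 60, SRAS is y = 2972 + 5p.
Short run: 3856 − 8p = 2972 + 5p gives 884 = 13p, so p = 68 and y = 3856 − 8·68 = 3312.
y = 3312 is above potential 3272; expectations adjust and SRAS shifts left until y = 3272.
Long run: on the new AD curve, 3272 = 3856 − 8p gives p = 73.

Short run: p = 68, y = 3312. Long run: p = 73.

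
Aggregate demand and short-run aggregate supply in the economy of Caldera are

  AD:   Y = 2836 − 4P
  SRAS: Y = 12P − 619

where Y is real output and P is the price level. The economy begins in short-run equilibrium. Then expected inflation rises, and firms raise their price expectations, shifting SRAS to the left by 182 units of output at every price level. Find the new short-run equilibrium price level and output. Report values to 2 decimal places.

This is a negative supply shock: SRAS shifts left.
New SRAS: Y = 12P − 801.
Set AD = SRAS: 2836 − 4P = 12P − 801, so 3637 = 16P and P = 227.31.
Substituting into AD, Y = 1926.75.

P = 227.31, Y = 1926.75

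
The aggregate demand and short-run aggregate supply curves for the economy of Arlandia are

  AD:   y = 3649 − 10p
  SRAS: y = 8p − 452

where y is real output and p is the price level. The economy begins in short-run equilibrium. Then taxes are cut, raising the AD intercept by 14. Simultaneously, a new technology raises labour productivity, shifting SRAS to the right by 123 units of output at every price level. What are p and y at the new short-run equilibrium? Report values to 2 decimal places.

After both shocks: AD is y = 3663 − 10p and SRAS is y = 8p − 329.
Setting them equal: 3992 = 18p, so p = 221.78.
Substituting into AD, y = 1445.22.

p = 221.78, y = 1445.22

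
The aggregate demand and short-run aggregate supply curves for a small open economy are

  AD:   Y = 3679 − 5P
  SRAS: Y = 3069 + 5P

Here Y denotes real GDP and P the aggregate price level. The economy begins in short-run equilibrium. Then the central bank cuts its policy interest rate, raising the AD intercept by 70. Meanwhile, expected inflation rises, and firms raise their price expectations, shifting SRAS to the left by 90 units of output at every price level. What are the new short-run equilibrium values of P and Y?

P = 77, Y = 3364

After both shocks: AD is Y = 3749 − 5P and SRAS is Y = 2979 + 5P.
Setting them equal: 770 = 10P, so P = 77.
Y = 3749 − 5·77 = 3364.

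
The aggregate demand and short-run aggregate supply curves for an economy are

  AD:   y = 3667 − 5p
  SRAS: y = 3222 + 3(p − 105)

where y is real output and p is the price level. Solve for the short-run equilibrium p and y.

p = 95, y = 3192

Write SRAS as y = 3222 + 3p − 315 = 2907 + 3p.
Set AD = SRAS: 3667 − 5p = 2907 + 3p, so 760 = 8p and p = 95.
Then y = 3667 − 5·95 = 3192.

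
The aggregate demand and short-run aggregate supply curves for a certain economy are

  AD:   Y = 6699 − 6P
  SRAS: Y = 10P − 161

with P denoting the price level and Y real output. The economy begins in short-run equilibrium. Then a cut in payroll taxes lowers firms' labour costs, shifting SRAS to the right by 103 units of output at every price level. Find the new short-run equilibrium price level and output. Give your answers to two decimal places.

P = 422.31, Y = 4165.13

This is a positive supply shock: SRAS shifts right.
New SRAS: Y = 10P − 58.
Set AD = SRAS: 6699 − 6P = 10P − 58, so 6757 = 16P and P = 422.31.
Substituting into AD, Y = 4165.13.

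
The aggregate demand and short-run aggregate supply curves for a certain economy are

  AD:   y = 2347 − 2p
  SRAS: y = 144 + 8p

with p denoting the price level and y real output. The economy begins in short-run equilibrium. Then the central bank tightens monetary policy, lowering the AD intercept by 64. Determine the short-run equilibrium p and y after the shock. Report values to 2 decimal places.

This is a negative demand shock: AD shifts left.
New AD: y = 2283 − 2p.
Set AD = SRAS: 2283 − 2p = 144 + 8p, so 2139 = 10p and p = 213.90.
Substituting into AD, y = 1855.20.

p = 213.90, y = 1855.20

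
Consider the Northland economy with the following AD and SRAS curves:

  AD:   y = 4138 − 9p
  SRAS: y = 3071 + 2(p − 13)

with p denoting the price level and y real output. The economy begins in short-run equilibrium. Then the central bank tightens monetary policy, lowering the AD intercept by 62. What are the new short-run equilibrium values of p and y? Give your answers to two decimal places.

This is a negative demand shock: AD shifts left.
New AD: y = 4076 − 9p.
SRAS can be written y = 3045 + 2p.
Set AD = SRAS: 4076 − 9p = 3045 + 2p, so 1031 = 11p and p = 93.73.
Substituting into AD, y = 3232.45.

p = 93.73, y = 3232.45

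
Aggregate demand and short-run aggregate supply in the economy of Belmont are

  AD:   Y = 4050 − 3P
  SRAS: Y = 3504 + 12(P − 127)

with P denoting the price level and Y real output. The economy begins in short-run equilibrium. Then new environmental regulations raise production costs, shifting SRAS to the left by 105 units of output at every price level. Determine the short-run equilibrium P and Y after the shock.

This is a negative supply shock: SRAS shifts left.
New SRAS: Y = 1875 + 12P.
Set AD = SRAS: 4050 − 3P = 1875 + 12P, so 2175 = 15P and P = 145.
Y = 4050 − 3·145 = 3615.

P = 145, Y = 3615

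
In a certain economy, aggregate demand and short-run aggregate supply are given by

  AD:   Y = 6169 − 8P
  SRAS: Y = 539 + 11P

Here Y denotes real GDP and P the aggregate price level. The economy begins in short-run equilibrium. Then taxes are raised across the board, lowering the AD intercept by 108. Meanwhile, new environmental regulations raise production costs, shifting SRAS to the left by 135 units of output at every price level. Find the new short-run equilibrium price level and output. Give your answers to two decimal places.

P = 297.74, Y = 3679.11

After both shocks: AD is Y = 6061 − 8P and SRAS is Y = 404 + 11P.
Setting them equal: 5657 = 19P, so P = 297.74.
Substituting into AD, Y = 3679.11.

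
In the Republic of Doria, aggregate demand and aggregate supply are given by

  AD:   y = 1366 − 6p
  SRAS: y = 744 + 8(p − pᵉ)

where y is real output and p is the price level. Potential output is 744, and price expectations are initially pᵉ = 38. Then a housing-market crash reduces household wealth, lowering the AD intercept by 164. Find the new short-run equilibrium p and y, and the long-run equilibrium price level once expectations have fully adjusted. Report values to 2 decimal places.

Short run: p = 54.43, y = 875.43. Long run: p = 76.33.

AD shifts left: new AD is y = 1202 − 6p. With pᵉ = 38, SRAS is y = 440 + 8p.
Short run: 1202 − 6p = 440 + 8p gives 762 = 14p, so p = 54.43 and y = 1202 − 6p = 875.43.
y = 875.43 is above potential 744; expectations adjust and SRAS shifts left until y = 744.
Long run: on the new AD curve, 744 = 1202 − 6p gives p = 76.33.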